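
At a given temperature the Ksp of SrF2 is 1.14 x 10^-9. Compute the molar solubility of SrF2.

SrF2(s) ⇌ Sr^2+ + 2 F^-
Ksp = [Sr^2+][F^-]^2
With molar solubility s: [Sr^2+] = s, [F^-] = 2s.
So Ksp = s × (2s)^2 = 4s^3
s^3 = 1.14 x 10^-9 / 4, so s = 6.58 x 10^-4 M

6.58 x 10^-4 M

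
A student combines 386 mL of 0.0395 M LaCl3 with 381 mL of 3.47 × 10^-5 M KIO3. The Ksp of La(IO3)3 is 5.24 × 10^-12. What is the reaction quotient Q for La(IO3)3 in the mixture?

Q = 1.02 × 10^-16

Total volume = 386 + 381 = 767 mL.
[La^3+] = 3.95 x 10^-2 × (386/767) = 1.988 × 10^-2 M
[IO3^-] = 3.47 × 10^-5 × (381/767) = 1.724 × 10^-5 M
La(IO3)3(s) <=> La^3+ + 3 IO3^-, so Q = [La^3+][IO3^-]^3
Q = (1.988 x 10^-2)(1.724 × 10^-5)^3 = 1.02 × 10^-16
Q < Ksp, so no precipitate of La(IO3)3 forms.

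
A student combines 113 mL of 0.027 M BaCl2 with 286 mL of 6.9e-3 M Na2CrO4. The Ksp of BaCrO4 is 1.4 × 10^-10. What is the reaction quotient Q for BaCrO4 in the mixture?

3.8 x 10^-5

Total volume = 113 + 286 = 399 mL.
[Ba^2+] = 2.7 x 10^-2 × (113/399) = 7.65 × 10^-3 M
[CrO4^2-] = 6.9 x 10^-3 × (286/399) = 4.95 × 10^-3 M
BaCrO4(s) ⇌ Ba^2+ + CrO4^2-, so Q = [Ba^2+][CrO4^2-]
Q = (7.65 x 10^-3)(4.95 x 10^-3) = 3.8 x 10^-5
Q > Ksp, so BaCrO4 will precipitate.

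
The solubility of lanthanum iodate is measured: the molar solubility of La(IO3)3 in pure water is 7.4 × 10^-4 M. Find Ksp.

La(IO3)3(s) ⇌ La^3+(aq) + 3 IO3^-(aq)
For each mole of La(IO3)3 that dissolves: [La^3+] = s, [IO3^-] = 3s.
Ksp = [La^3+][IO3^-]^3
Ksp = s(3s)^3 = 27s^4
Ksp = 27 × (7.4 × 10^-4)^4 = 8.1 × 10^-12

Ksp = 8.1e-12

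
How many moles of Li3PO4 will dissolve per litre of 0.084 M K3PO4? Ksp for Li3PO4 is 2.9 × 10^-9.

s ≈ 1.1 × 10^-3 M

Li3PO4(s) ⇌ 3 Li^+(aq) + PO4^3-(aq)
Ksp = [Li^+]^3[PO4^3-]
If s mol/L dissolves here, [Li^+] = 3s, [PO4^3-] = 0.084 + s ≈ 0.084 (Ksp is small, so little additional dissolves).
Ksp ≈ (3s)^3 × 0.084
s = 1.1 x 10^-3 M
Check: s = 1.1 × 10^-3 ≪ 0.084, so the approximation is valid.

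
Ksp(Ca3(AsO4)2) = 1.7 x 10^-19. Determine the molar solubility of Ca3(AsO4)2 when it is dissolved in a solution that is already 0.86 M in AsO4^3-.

s ≈ 2.0 × 10^-7 M

Ca3(AsO4)2(s) ⇌ 3 Ca^2+(aq) + 2 AsO4^3-(aq)
Ksp = [Ca^2+]^3[AsO4^3-]^2
Let s = moles of Ca3(AsO4)2 that dissolve per litre. [Ca^2+] = 3s, [AsO4^3-] = 0.86 + 2s ≈ 0.86 (Ksp is small, so little additional dissolves).
Ksp ≈ (3s)^3 × (0.86)^2
s = 2.0 x 10^-7 M
Check: 2s = 4.1 × 10^-7 ≪ 0.86, so the approximation is valid.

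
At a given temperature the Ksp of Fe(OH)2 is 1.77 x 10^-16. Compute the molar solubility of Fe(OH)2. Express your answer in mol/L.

Fe(OH)2(s) <=> Fe^2+ + 2 OH^-
Ksp = [Fe^2+][OH^-]^2
Let s = molar solubility. Then [Fe^2+] = s and [OH^-] = 2s.
So Ksp = s × (2s)^2 = 4s^3
s^3 = 1.77 x 10^-16 / 4, so s = 3.54 x 10^-6 M

s ≈ 3.54e-6 M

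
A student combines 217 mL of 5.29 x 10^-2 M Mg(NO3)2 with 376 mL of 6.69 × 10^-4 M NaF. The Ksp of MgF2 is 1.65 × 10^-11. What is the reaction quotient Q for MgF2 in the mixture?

Total volume = 217 + 376 = 593 mL.
[Mg^2+] = 5.29 × 10^-2 × (217/593) = 1.936 × 10^-2 M
[F^-] = 6.69 × 10^-4 × (376/593) = 4.242 × 10^-4 M
MgF2(s) ⇌ Mg^2+(aq) + 2 F^-(aq), so Q = [Mg^2+][F^-]^2
Q = (1.936 × 10^-2)(4.242 × 10^-4)^2 = 3.48 × 10^-9
Q > Ksp, so MgF2 will precipitate.

Q ≈ 3.48 x 10^-9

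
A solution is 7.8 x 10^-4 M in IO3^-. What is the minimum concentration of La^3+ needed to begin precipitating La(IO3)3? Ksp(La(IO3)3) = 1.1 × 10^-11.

La(IO3)3(s) ⇌ La^3+ + 3 IO3^-
Ksp = [La^3+][IO3^-]^3
Precipitation begins when Q = Ksp. With [IO3^-] = 7.8 x 10^-4 M:
1.1 × 10^-11 = (7.8 x 10^-4)^3 × [La^3+]
[La^3+] = (1.1 × 10^-11 / 4.75 × 10^-10) = 2.3 × 10^-2 M

0.023 M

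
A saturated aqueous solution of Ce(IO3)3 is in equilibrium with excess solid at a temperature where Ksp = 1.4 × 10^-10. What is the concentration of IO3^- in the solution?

Ce(IO3)3(s) <=> Ce^3+ + 3 IO3^-
Ksp = [Ce^3+][IO3^-]^3
If s mol/L of Ce(IO3)3 dissolves, [Ce^3+] = s and [IO3^-] = 3s.
So Ksp = s × (3s)^3 = 27s^4
Solving, s = (1.4 × 10^-10/27)^(1/4) = 1.51 × 10^-3 M
[IO3^-] = 3s = 4.5 × 10^-3 M

[IO3^-] = 4.5 x 10^-3 M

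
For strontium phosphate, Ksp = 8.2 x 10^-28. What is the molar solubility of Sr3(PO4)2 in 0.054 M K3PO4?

s = 2.2 x 10^-9 M

Sr3(PO4)2(s) ⇌ 3 Sr^2+(aq) + 2 PO4^3-(aq)
Ksp = [Sr^2+]^3[PO4^3-]^2
Let s = moles of Sr3(PO4)2 that dissolve per litre. [Sr^2+] = 3s, [PO4^3-] = 0.054 + 2s ≈ 0.054 (Ksp is small, so little additional dissolves).
Ksp ≈ (3s)^3 × (0.054)^2
s = 2.2 × 10^-9 M
Check: 2s = 4.4 x 10^-9 ≪ 0.054, so the approximation is valid.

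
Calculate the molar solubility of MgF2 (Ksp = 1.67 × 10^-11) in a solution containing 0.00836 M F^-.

MgF2(s) ⇌ Mg^2+ + 2 F^-
Ksp = [Mg^2+][F^-]^2
Let s be the molar solubility in this solution. [Mg^2+] = s, [F^-] = 0.00836 + 2s ≈ 0.00836 (since the F^- already present dominates).
Ksp ≈ s × (0.00836)^2
s = 2.39 × 10^-7 M
Check: 2s = 4.8 × 10^-7 ≪ 0.00836, so the approximation is valid.

s ≈ 2.39e-7 M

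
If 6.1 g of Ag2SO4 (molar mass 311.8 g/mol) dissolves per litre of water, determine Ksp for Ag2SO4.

3.0e-5

Molar solubility s = (6.1 g/L) / (311.8 g/mol) = 1.96 × 10^-2 M.
Ag2SO4(s) ⇌ 2 Ag^+ + SO4^2-
Let s = molar solubility. Then [Ag^+] = 2s and [SO4^2-] = s.
Ksp = [Ag^+]^2[SO4^2-]
Ksp = (2s)^2s = 4s^3
Ksp = 4 × (1.96 × 10^-2)^3 = 3.0 × 10^-5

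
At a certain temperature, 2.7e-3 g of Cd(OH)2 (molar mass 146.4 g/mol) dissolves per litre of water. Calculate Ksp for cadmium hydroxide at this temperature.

2.5e-14

Molar solubility s = (2.7 × 10^-3 g/L) / (146.4 g/mol) = 1.84 × 10^-5 M.
Cd(OH)2(s) ⇌ Cd^2+(aq) + 2 OH^-(aq)
For each mole of Cd(OH)2 that dissolves: [Cd^2+] = s, [OH^-] = 2s.
Ksp = [Cd^2+][OH^-]^2
So Ksp = s × (2s)^2 = 4s^3
Ksp = 4 × (1.84 × 10^-5)^3 = 2.5 × 10^-14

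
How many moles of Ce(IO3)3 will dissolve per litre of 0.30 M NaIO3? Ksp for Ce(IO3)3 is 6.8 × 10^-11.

Ce(IO3)3(s) ⇌ Ce^3+(aq) + 3 IO3^-(aq)
Ksp = [Ce^3+][IO3^-]^3
If s mol/L dissolves here, [Ce^3+] = s, [IO3^-] = 0.30 + 3s ≈ 0.30 (since IO3^- from NaIO3 dominates).
Ksp ≈ s × (0.30)^3
s = 2.5 × 10^-9 M
Check: 3s = 7.6 x 10^-9 ≪ 0.30, so the approximation is valid.

s ≈ 2.5 × 10^-9 M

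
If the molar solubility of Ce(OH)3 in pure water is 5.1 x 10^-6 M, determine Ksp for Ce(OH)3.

1.8 × 10^-20

Ce(OH)3(s) <=> Ce^3+ + 3 OH^-
If s mol/L of Ce(OH)3 dissolves, [Ce^3+] = s and [OH^-] = 3s.
Ksp = [Ce^3+][OH^-]^3
So Ksp = s × (3s)^3 = 27s^4
With s = 5.1 x 10^-6: Ksp = 1.8 × 10^-20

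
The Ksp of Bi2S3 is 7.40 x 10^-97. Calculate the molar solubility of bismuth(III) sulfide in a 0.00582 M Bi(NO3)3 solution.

s = 9.32e-32 M

Bi2S3(s) <=> 2 Bi^3+ + 3 S^2-
Ksp = [Bi^3+]^2[S^2-]^3
Let s be the molar solubility in this solution. [Bi^3+] = 0.00582 + 2s ≈ 0.00582, [S^2-] = 3s (since Bi^3+ from Bi(NO3)3 dominates).
Ksp ≈ (0.00582)^2 × (3s)^3
s = 9.32 × 10^-32 M
Check: 2s = 1.9 × 10^-31 ≪ 0.00582, so the approximation is valid.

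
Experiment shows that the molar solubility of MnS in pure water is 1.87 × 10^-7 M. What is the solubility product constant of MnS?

3.50 × 10^-14

MnS(s) <=> Mn^2+(aq) + S^2-(aq)
With molar solubility s: [Mn^2+] = s, [S^2-] = s.
Ksp = [Mn^2+][S^2-]
Ksp = (s)(s) = s^2
Ksp = (1.87 × 10^-7)^2 = 3.50 × 10^-14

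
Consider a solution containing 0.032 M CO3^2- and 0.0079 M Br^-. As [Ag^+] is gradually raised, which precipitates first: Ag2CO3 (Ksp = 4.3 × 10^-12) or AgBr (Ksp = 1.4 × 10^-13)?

AgBr

Each salt begins to precipitate when Q = Ksp, i.e. when [Ag^+] reaches its threshold.
For Ag2CO3: 4.3 × 10^-12 = 0.032 × [Ag^+]^2  ⇒  [Ag^+] = 1.2 × 10^-5 M.
For AgBr: 1.4 × 10^-13 = 0.0079 × [Ag^+]  ⇒  [Ag^+] = 1.8 × 10^-11 M.
The salt with the lower threshold [Ag^+] precipitates first: AgBr.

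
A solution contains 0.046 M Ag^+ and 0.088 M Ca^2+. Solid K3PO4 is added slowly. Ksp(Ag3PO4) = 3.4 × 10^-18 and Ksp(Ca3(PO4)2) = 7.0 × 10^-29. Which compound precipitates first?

Each salt begins to precipitate when Q = Ksp, i.e. when [PO4^3-] reaches its threshold.
For Ag3PO4: 3.4 × 10^-18 = (0.046)^3 × [PO4^3-]  ⇒  [PO4^3-] = 3.5 × 10^-14 M.
For Ca3(PO4)2: 7.0 × 10^-29 = (0.088)^3 × [PO4^3-]^2  ⇒  [PO4^3-] = 3.2 × 10^-13 M.
The salt with the lower threshold [PO4^3-] precipitates first: Ag3PO4.

Ag3PO4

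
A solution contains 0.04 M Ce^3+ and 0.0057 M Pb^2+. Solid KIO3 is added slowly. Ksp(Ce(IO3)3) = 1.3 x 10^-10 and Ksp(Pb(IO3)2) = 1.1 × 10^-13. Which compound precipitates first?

Pb(IO3)2

Each salt begins to precipitate when Q = Ksp, i.e. when [IO3^-] reaches its threshold.
For Ce(IO3)3: 1.3 x 10^-10 = 0.04 × [IO3^-]^3  ⇒  [IO3^-] = 1.5 × 10^-3 M.
For Pb(IO3)2: 1.1 × 10^-13 = 0.0057 × [IO3^-]^2  ⇒  [IO3^-] = 4.4 × 10^-6 M.
The salt with the lower threshold [IO3^-] precipitates first: Pb(IO3)2.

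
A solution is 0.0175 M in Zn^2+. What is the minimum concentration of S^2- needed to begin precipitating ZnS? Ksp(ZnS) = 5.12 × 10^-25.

ZnS(s) <=> Zn^2+(aq) + S^2-(aq)
Ksp = [Zn^2+][S^2-]
Precipitation begins when Q = Ksp. With [Zn^2+] = 0.0175 M:
5.12 × 10^-25 = (0.0175) × [S^2-]
[S^2-] = (5.12 × 10^-25 / 1.75 x 10^-2) = 2.93 x 10^-23 M

2.93 × 10^-23 M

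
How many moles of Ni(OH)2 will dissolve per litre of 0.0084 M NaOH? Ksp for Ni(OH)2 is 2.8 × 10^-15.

s = 4.0e-11 M

Ni(OH)2(s) ⇌ Ni^2+(aq) + 2 OH^-(aq)
Ksp = [Ni^2+][OH^-]^2
If s mol/L dissolves here, [Ni^2+] = s, [OH^-] = 0.0084 + 2s ≈ 0.0084 (since OH^- from NaOH dominates).
Ksp ≈ s × (0.0084)^2
s = 4.0 × 10^-11 M
Check: 2s = 7.9 × 10^-11 ≪ 0.0084, so the approximation is valid.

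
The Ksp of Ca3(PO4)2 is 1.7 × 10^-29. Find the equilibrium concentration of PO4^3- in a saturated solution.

[PO4^3-] ≈ 1.4 × 10^-6 M

Ca3(PO4)2(s) <=> 3 Ca^2+(aq) + 2 PO4^3-(aq)
Ksp = [Ca^2+]^3[PO4^3-]^2
If s mol/L of Ca3(PO4)2 dissolves, [Ca^2+] = 3s and [PO4^3-] = 2s.
Substituting: Ksp = (3s)^3(2s)^2 = 108s^5
s = (1.7 × 10^-29 / 108)^(1/5) = 6.91 × 10^-7 M
[PO4^3-] = 2s = 1.4 × 10^-6 M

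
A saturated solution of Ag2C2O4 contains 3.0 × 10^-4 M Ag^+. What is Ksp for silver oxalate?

Ksp ≈ 1.4 × 10^-11

Ag2C2O4(s) ⇌ 2 Ag^+ + C2O4^2-
Stoichiometry gives [C2O4^2-] = (1/2)[Ag^+] = 1.50 × 10^-4 M.
Ksp = [Ag^+]^2[C2O4^2-]
Ksp = (3.0 × 10^-4)^2 × 1.50 × 10^-4 = 1.4 × 10^-11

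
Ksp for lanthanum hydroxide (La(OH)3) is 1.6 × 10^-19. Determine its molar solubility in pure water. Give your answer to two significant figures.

8.8 x 10^-6 M

La(OH)3(s) <=> La^3+ + 3 OH^-
Ksp = [La^3+][OH^-]^3
For each mole of La(OH)3 that dissolves: [La^3+] = s, [OH^-] = 3s.
So Ksp = s × (3s)^3 = 27s^4
s = (1.6 × 10^-19 / 27)^(1/4) = 8.8 × 10^-6 M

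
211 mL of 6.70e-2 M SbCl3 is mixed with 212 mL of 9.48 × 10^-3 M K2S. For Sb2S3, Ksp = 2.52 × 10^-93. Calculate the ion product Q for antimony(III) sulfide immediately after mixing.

Total volume = 211 + 212 = 423 mL.
[Sb^3+] = 6.70 × 10^-2 × (211/423) = 3.342 × 10^-2 M
[S^2-] = 9.48 × 10^-3 × (212/423) = 4.751 x 10^-3 M
Sb2S3(s) ⇌ 2 Sb^3+ + 3 S^2-, so Q = [Sb^3+]^2[S^2-]^3
Q = (3.342 x 10^-2)^2(4.751 × 10^-3)^3 = 1.20 × 10^-10
Q > Ksp, so Sb2S3 will precipitate.

Q = 1.20 × 10^-10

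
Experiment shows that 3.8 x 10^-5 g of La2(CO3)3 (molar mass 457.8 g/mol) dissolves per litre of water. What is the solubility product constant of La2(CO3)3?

Ksp ≈ 4.3 × 10^-34

Molar solubility s = (3.8 × 10^-5 g/L) / (457.8 g/mol) = 8.30 x 10^-8 M.
La2(CO3)3(s) ⇌ 2 La^3+(aq) + 3 CO3^2-(aq)
If s mol/L of La2(CO3)3 dissolves, [La^3+] = 2s and [CO3^2-] = 3s.
Ksp = [La^3+]^2[CO3^2-]^3
So Ksp = (2s)^2 × (3s)^3 = 108s^5
Ksp = 108 × (8.30 × 10^-8)^5 = 4.3 × 10^-34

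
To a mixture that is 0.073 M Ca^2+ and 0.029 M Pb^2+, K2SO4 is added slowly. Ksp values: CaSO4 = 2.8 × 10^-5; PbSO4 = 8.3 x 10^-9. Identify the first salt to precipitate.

Each salt begins to precipitate when Q = Ksp, i.e. when [SO4^2-] reaches its threshold.
For CaSO4: 2.8 × 10^-5 = 0.073 × [SO4^2-]  ⇒  [SO4^2-] = 3.8 x 10^-4 M.
For PbSO4: 8.3 x 10^-9 = 0.029 × [SO4^2-]  ⇒  [SO4^2-] = 2.9 x 10^-7 M.
The salt with the lower threshold [SO4^2-] precipitates first: PbSO4.

PbSO4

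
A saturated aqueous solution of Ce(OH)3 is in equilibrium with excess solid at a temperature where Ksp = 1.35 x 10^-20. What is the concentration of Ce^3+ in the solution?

Ce(OH)3(s) ⇌ Ce^3+(aq) + 3 OH^-(aq)
Ksp = [Ce^3+][OH^-]^3
For each mole of Ce(OH)3 that dissolves: [Ce^3+] = s, [OH^-] = 3s.
Ksp = s(3s)^3 = 27s^4
s = (1.35 x 10^-20 / 27)^(1/4) = 4.729 × 10^-6 M
[Ce^3+] = s = 4.73 x 10^-6 M

[Ce^3+] ≈ 4.73 x 10^-6 M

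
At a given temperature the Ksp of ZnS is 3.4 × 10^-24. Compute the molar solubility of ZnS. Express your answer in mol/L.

ZnS(s) ⇌ Zn^2+ + S^2-
Ksp = [Zn^2+][S^2-]
Let s = molar solubility. Then [Zn^2+] = s and [S^2-] = s.
Ksp = (s)(s) = s^2
s = (3.4 × 10^-24)^(1/2) = 1.8 x 10^-12 M

s ≈ 1.8 × 10^-12 M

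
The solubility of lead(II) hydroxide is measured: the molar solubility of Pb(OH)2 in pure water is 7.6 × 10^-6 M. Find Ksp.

Pb(OH)2(s) ⇌ Pb^2+(aq) + 2 OH^-(aq)
For each mole of Pb(OH)2 that dissolves: [Pb^2+] = s, [OH^-] = 2s.
Ksp = [Pb^2+][OH^-]^2
So Ksp = s × (2s)^2 = 4s^3
With s = 7.6 x 10^-6: Ksp = 1.8 x 10^-15

1.8 × 10^-15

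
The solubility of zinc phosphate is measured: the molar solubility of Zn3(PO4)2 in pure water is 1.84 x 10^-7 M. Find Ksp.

Ksp ≈ 2.28e-32

Zn3(PO4)2(s) ⇌ 3 Zn^2+ + 2 PO4^3-
For each mole of Zn3(PO4)2 that dissolves: [Zn^2+] = 3s, [PO4^3-] = 2s.
Ksp = [Zn^2+]^3[PO4^3-]^2
Ksp = (3s)^3(2s)^2 = 108s^5
Ksp = 108 × (1.84 × 10^-7)^5 = 2.28 x 10^-32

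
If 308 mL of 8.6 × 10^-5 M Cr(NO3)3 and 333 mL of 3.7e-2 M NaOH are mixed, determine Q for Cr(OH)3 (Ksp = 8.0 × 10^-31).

Q = 2.9 × 10^-10

Total volume = 308 + 333 = 641 mL.
[Cr^3+] = 8.6 x 10^-5 × (308/641) = 4.13 × 10^-5 M
[OH^-] = 3.7 x 10^-2 × (333/641) = 1.92 x 10^-2 M
Cr(OH)3(s) ⇌ Cr^3+ + 3 OH^-, so Q = [Cr^3+][OH^-]^3
Q = (4.13 × 10^-5)(1.92 x 10^-2)^3 = 2.9 × 10^-10
Q > Ksp, so Cr(OH)3 will precipitate.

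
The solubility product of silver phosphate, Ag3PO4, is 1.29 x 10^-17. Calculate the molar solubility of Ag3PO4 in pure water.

s = 2.63e-5 M

Ag3PO4(s) ⇌ 3 Ag^+(aq) + PO4^3-(aq)
Ksp = [Ag^+]^3[PO4^3-]
With molar solubility s: [Ag^+] = 3s, [PO4^3-] = s.
So Ksp = (3s)^3 × s = 27s^4
Solving, s = (1.29 x 10^-17/27)^(1/4) = 2.63 × 10^-5 M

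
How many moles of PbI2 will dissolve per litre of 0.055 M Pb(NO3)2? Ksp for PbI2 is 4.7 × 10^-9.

s = 1.5 x 10^-4 M

PbI2(s) ⇌ Pb^2+ + 2 I^-
Ksp = [Pb^2+][I^-]^2
Let s be the molar solubility in this solution. [Pb^2+] = 0.055 + s ≈ 0.055, [I^-] = 2s (Ksp is small, so little additional dissolves).
Ksp ≈ 0.055 × (2s)^2
s = 1.5 × 10^-4 M
Check: s = 1.5 × 10^-4 ≪ 0.055, so the approximation is valid.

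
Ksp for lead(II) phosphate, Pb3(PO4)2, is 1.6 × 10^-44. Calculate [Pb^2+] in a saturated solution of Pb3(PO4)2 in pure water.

2.0 × 10^-9 M

Pb3(PO4)2(s) <=> 3 Pb^2+ + 2 PO4^3-
Ksp = [Pb^2+]^3[PO4^3-]^2
With molar solubility s: [Pb^2+] = 3s, [PO4^3-] = 2s.
Substituting: Ksp = (3s)^3(2s)^2 = 108s^5
s^5 = 1.6 × 10^-44 / 108, so s = 6.83 x 10^-10 M
[Pb^2+] = 3s = 2.0 × 10^-9 M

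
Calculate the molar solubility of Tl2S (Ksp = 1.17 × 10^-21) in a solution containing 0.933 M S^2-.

s = 1.77 x 10^-11 M

Tl2S(s) ⇌ 2 Tl^+ + S^2-
Ksp = [Tl^+]^2[S^2-]
Let s be the molar solubility in this solution. [Tl^+] = 2s, [S^2-] = 0.933 + s ≈ 0.933 (Ksp is small, so little additional dissolves).
Ksp ≈ (2s)^2 × 0.933
s = 1.77 × 10^-11 M
Check: s = 1.8 × 10^-11 ≪ 0.933, so the approximation is valid.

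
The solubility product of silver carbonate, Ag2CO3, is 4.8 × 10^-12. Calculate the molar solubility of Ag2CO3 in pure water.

Ag2CO3(s) <=> 2 Ag^+ + CO3^2-
Ksp = [Ag^+]^2[CO3^2-]
If s mol/L of Ag2CO3 dissolves, [Ag^+] = 2s and [CO3^2-] = s.
So Ksp = (2s)^2 × s = 4s^3
s^3 = 4.8 × 10^-12 / 4, so s = 1.1 x 10^-4 M

s ≈ 1.1 × 10^-4 M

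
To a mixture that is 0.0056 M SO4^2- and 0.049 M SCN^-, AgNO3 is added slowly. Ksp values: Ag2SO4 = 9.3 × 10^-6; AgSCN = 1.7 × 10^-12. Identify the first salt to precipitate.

Precipitation of each salt starts when its ion product equals its Ksp.
For Ag2SO4: 9.3 × 10^-6 = 0.0056 × [Ag^+]^2  ⇒  [Ag^+] = 4.1 × 10^-2 M.
For AgSCN: 1.7 × 10^-12 = 0.049 × [Ag^+]  ⇒  [Ag^+] = 3.5 x 10^-11 M.
The salt with the lower threshold [Ag^+] precipitates first: AgSCN.

AgSCN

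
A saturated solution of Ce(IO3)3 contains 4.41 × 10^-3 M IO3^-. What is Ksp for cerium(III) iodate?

Ce(IO3)3(s) ⇌ Ce^3+(aq) + 3 IO3^-(aq)
Stoichiometry gives [Ce^3+] = (1/3)[IO3^-] = 1.470 x 10^-3 M.
Ksp = [Ce^3+][IO3^-]^3
Ksp = 1.470 × 10^-3 × (4.41 × 10^-3)^3 = 1.26 x 10^-10

Ksp = 1.26e-10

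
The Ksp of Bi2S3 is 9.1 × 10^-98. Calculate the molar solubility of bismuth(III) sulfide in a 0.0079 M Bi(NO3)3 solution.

Bi2S3(s) ⇌ 2 Bi^3+(aq) + 3 S^2-(aq)
Ksp = [Bi^3+]^2[S^2-]^3
Let s be the molar solubility in this solution. [Bi^3+] = 0.0079 + 2s ≈ 0.0079, [S^2-] = 3s (Ksp is small, so little additional dissolves).
Ksp ≈ (0.0079)^2 × (3s)^3
s = 3.8 × 10^-32 M
Check: 2s = 7.6 × 10^-32 ≪ 0.0079, so the approximation is valid.

s = 3.8 x 10^-32 M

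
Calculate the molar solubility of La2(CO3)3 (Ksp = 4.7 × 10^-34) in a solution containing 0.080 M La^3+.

La2(CO3)3(s) <=> 2 La^3+(aq) + 3 CO3^2-(aq)
Ksp = [La^3+]^2[CO3^2-]^3
If s mol/L dissolves here, [La^3+] = 0.080 + 2s ≈ 0.080, [CO3^2-] = 3s (Ksp is small, so little additional dissolves).
Ksp ≈ (0.080)^2 × (3s)^3
s = 1.4 × 10^-11 M
Check: 2s = 2.8 x 10^-11 ≪ 0.080, so the approximation is valid.

s ≈ 1.4e-11 M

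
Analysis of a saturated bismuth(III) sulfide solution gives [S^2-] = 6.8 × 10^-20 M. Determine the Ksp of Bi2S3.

Bi2S3(s) ⇌ 2 Bi^3+ + 3 S^2-
Stoichiometry gives [Bi^3+] = (2/3)[S^2-] = 4.53 × 10^-20 M.
Ksp = [Bi^3+]^2[S^2-]^3
Ksp = (4.53 × 10^-20)^2 × (6.8 x 10^-20)^3 = 6.5 × 10^-97

Ksp ≈ 6.5 x 10^-97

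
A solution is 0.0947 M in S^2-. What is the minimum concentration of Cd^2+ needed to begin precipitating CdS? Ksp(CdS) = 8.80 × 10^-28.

9.29 x 10^-27 M

CdS(s) ⇌ Cd^2+ + S^2-
Ksp = [Cd^2+][S^2-]
Precipitation begins when Q = Ksp. With [S^2-] = 0.0947 M:
8.80 × 10^-28 = (0.0947) × [Cd^2+]
[Cd^2+] = (8.80 × 10^-28 / 9.47 × 10^-2) = 9.29 × 10^-27 M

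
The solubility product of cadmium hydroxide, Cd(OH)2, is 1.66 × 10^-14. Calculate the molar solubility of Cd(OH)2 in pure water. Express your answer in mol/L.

1.61e-5 M

Cd(OH)2(s) <=> Cd^2+(aq) + 2 OH^-(aq)
Ksp = [Cd^2+][OH^-]^2
If s mol/L of Cd(OH)2 dissolves, [Cd^2+] = s and [OH^-] = 2s.
Substituting: Ksp = s(2s)^2 = 4s^3
Solving, s = (1.66 × 10^-14/4)^(1/3) = 1.61 x 10^-5 M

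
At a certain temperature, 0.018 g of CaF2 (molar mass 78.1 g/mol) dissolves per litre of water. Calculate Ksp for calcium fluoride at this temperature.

Ksp ≈ 4.9 x 10^-11

Molar solubility s = (1.8 × 10^-2 g/L) / (78.1 g/mol) = 2.30 x 10^-4 M.
CaF2(s) ⇌ Ca^2+ + 2 F^-
For each mole of CaF2 that dissolves: [Ca^2+] = s, [F^-] = 2s.
Ksp = [Ca^2+][F^-]^2
Substituting: Ksp = s(2s)^2 = 4s^3
Ksp = 4 × (2.30 × 10^-4)^3 = 4.9 x 10^-11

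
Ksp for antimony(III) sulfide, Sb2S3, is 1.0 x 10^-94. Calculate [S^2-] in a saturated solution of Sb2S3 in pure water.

1.9 × 10^-19 M

Sb2S3(s) ⇌ 2 Sb^3+ + 3 S^2-
Ksp = [Sb^3+]^2[S^2-]^3
With molar solubility s: [Sb^3+] = 2s, [S^2-] = 3s.
So Ksp = (2s)^2 × (3s)^3 = 108s^5
Solving, s = (1.0 x 10^-94/108)^(1/5) = 6.21 x 10^-20 M
[S^2-] = 3s = 1.9 x 10^-19 M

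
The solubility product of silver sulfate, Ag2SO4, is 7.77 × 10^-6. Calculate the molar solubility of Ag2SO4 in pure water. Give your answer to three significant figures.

Ag2SO4(s) <=> 2 Ag^+ + SO4^2-
Ksp = [Ag^+]^2[SO4^2-]
If s mol/L of Ag2SO4 dissolves, [Ag^+] = 2s and [SO4^2-] = s.
So Ksp = (2s)^2 × s = 4s^3
s^3 = 7.77 × 10^-6 / 4, so s = 1.25 x 10^-2 M

1.25 × 10^-2 M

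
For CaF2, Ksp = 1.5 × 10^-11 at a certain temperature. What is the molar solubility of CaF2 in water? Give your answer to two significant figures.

CaF2(s) <=> Ca^2+(aq) + 2 F^-(aq)
Ksp = [Ca^2+][F^-]^2
If s mol/L of CaF2 dissolves, [Ca^2+] = s and [F^-] = 2s.
Ksp = s(2s)^2 = 4s^3
s^3 = 1.5 × 10^-11 / 4, so s = 1.6 × 10^-4 M

s = 1.6 x 10^-4 M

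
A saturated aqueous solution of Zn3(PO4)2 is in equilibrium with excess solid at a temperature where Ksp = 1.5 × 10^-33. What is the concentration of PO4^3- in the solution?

Zn3(PO4)2(s) ⇌ 3 Zn^2+ + 2 PO4^3-
Ksp = [Zn^2+]^3[PO4^3-]^2
With molar solubility s: [Zn^2+] = 3s, [PO4^3-] = 2s.
So Ksp = (3s)^3 × (2s)^2 = 108s^5
s = (1.5 × 10^-33 / 108)^(1/5) = 1.07 × 10^-7 M
[PO4^3-] = 2s = 2.1 × 10^-7 M

2.1e-7 M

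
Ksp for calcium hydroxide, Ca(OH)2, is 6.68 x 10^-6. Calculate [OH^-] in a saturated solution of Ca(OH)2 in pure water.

Ca(OH)2(s) ⇌ Ca^2+(aq) + 2 OH^-(aq)
Ksp = [Ca^2+][OH^-]^2
With molar solubility s: [Ca^2+] = s, [OH^-] = 2s.
Substituting: Ksp = s(2s)^2 = 4s^3
s = (6.68 x 10^-6 / 4)^(1/3) = 1.186 × 10^-2 M
[OH^-] = 2s = 2.37 × 10^-2 M

[OH^-] = 2.37 × 10^-2 M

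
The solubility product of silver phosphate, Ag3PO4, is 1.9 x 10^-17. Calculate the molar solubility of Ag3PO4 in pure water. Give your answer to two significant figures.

Ag3PO4(s) <=> 3 Ag^+ + PO4^3-
Ksp = [Ag^+]^3[PO4^3-]
With molar solubility s: [Ag^+] = 3s, [PO4^3-] = s.
Ksp = (3s)^3s = 27s^4
s = (1.9 x 10^-17 / 27)^(1/4) = 2.9 × 10^-5 M

s ≈ 2.9e-5 M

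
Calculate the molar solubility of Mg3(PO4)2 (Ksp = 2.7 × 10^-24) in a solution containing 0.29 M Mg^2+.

Mg3(PO4)2(s) <=> 3 Mg^2+(aq) + 2 PO4^3-(aq)
Ksp = [Mg^2+]^3[PO4^3-]^2
Let s be the molar solubility in this solution. [Mg^2+] = 0.29 + 3s ≈ 0.29, [PO4^3-] = 2s (common-ion effect: Mg^2+ is already 0.29 M).
Ksp ≈ (0.29)^3 × (2s)^2
s = 5.3 × 10^-12 M
Check: 3s = 1.6 x 10^-11 ≪ 0.29, so the approximation is valid.

s = 5.3 × 10^-12 M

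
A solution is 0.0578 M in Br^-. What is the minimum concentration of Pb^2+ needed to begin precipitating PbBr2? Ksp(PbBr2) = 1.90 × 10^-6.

[Pb^2+] ≈ 5.69 × 10^-4 M

PbBr2(s) ⇌ Pb^2+(aq) + 2 Br^-(aq)
Ksp = [Pb^2+][Br^-]^2
Precipitation begins when Q = Ksp. With [Br^-] = 0.0578 M:
1.90 × 10^-6 = (0.0578)^2 × [Pb^2+]
[Pb^2+] = (1.90 × 10^-6 / 3.341 × 10^-3) = 5.69 × 10^-4 M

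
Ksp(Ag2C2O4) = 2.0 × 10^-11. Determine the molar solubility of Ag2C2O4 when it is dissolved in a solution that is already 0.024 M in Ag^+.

s ≈ 3.5 × 10^-8 M

Ag2C2O4(s) ⇌ 2 Ag^+ + C2O4^2-
Ksp = [Ag^+]^2[C2O4^2-]
Let s = moles of Ag2C2O4 that dissolve per litre. [Ag^+] = 0.024 + 2s ≈ 0.024, [C2O4^2-] = s (common-ion effect: Ag^+ is already 0.024 M).
Ksp ≈ (0.024)^2 × s
s = 3.5 × 10^-8 M
Check: 2s = 6.9 x 10^-8 ≪ 0.024, so the approximation is valid.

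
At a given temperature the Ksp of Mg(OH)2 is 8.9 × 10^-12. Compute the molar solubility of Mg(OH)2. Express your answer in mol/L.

1.3e-4 M

Mg(OH)2(s) ⇌ Mg^2+ + 2 OH^-
Ksp = [Mg^2+][OH^-]^2
Let s = molar solubility. Then [Mg^2+] = s and [OH^-] = 2s.
So Ksp = s × (2s)^2 = 4s^3
s = (8.9 × 10^-12 / 4)^(1/3) = 1.3 × 10^-4 M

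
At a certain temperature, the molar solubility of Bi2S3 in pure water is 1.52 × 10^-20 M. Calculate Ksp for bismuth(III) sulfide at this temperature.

8.76e-98

Bi2S3(s) ⇌ 2 Bi^3+ + 3 S^2-
If s mol/L of Bi2S3 dissolves, [Bi^3+] = 2s and [S^2-] = 3s.
Ksp = [Bi^3+]^2[S^2-]^3
Ksp = (2s)^2(3s)^3 = 108s^5
Ksp = 108 × (1.52 × 10^-20)^5 = 8.76 × 10^-98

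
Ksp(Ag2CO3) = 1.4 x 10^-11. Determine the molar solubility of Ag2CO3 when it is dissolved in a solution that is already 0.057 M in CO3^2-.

Ag2CO3(s) <=> 2 Ag^+(aq) + CO3^2-(aq)
Ksp = [Ag^+]^2[CO3^2-]
Let s = moles of Ag2CO3 that dissolve per litre. [Ag^+] = 2s, [CO3^2-] = 0.057 + s ≈ 0.057 (Ksp is small, so little additional dissolves).
Ksp ≈ (2s)^2 × 0.057
s = 7.8 x 10^-6 M
Check: s = 7.8 × 10^-6 ≪ 0.057, so the approximation is valid.

s ≈ 7.8 x 10^-6 M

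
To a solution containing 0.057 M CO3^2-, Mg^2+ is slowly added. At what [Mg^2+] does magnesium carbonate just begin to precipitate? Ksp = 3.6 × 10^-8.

[Mg^2+] ≈ 6.3 x 10^-7 M

MgCO3(s) ⇌ Mg^2+(aq) + CO3^2-(aq)
Ksp = [Mg^2+][CO3^2-]
Precipitation begins when Q = Ksp. With [CO3^2-] = 0.057 M:
3.6 × 10^-8 = (0.057) × [Mg^2+]
[Mg^2+] = (3.6 × 10^-8 / 5.7 × 10^-2) = 6.3 × 10^-7 M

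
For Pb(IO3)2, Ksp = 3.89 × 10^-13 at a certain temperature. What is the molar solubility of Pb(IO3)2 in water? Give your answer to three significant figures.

Pb(IO3)2(s) ⇌ Pb^2+(aq) + 2 IO3^-(aq)
Ksp = [Pb^2+][IO3^-]^2
With molar solubility s: [Pb^2+] = s, [IO3^-] = 2s.
So Ksp = s × (2s)^2 = 4s^3
s^3 = 3.89 × 10^-13 / 4, so s = 4.60 × 10^-5 M

s = 4.60 × 10^-5 M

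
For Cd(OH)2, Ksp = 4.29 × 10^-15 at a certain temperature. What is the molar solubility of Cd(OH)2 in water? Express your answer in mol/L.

Cd(OH)2(s) ⇌ Cd^2+(aq) + 2 OH^-(aq)
Ksp = [Cd^2+][OH^-]^2
Let s = molar solubility. Then [Cd^2+] = s and [OH^-] = 2s.
Ksp = s(2s)^2 = 4s^3
s = (4.29 × 10^-15 / 4)^(1/3) = 1.02 × 10^-5 M

s = 1.02e-5 M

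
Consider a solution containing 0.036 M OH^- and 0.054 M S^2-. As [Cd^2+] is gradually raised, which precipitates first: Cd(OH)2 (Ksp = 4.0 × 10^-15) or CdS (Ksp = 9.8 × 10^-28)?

Precipitation of each salt starts when its ion product equals its Ksp.
For Cd(OH)2: 4.0 × 10^-15 = (0.036)^2 × [Cd^2+]  ⇒  [Cd^2+] = 3.1 x 10^-12 M.
For CdS: 9.8 × 10^-28 = 0.054 × [Cd^2+]  ⇒  [Cd^2+] = 1.8 × 10^-26 M.
The salt with the lower threshold [Cd^2+] precipitates first: CdS.

CdS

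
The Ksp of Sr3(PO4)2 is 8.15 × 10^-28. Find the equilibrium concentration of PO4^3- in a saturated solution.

[PO4^3-] ≈ 3.00 × 10^-6 M

Sr3(PO4)2(s) ⇌ 3 Sr^2+(aq) + 2 PO4^3-(aq)
Ksp = [Sr^2+]^3[PO4^3-]^2
For each mole of Sr3(PO4)2 that dissolves: [Sr^2+] = 3s, [PO4^3-] = 2s.
So Ksp = (3s)^3 × (2s)^2 = 108s^5
Solving, s = (8.15 × 10^-28/108)^(1/5) = 1.498 × 10^-6 M
[PO4^3-] = 2s = 3.00 × 10^-6 M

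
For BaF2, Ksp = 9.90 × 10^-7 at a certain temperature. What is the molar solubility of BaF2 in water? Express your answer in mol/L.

BaF2(s) ⇌ Ba^2+(aq) + 2 F^-(aq)
Ksp = [Ba^2+][F^-]^2
Let s = molar solubility. Then [Ba^2+] = s and [F^-] = 2s.
Substituting: Ksp = s(2s)^2 = 4s^3
s^3 = 9.90 × 10^-7 / 4, so s = 6.28 × 10^-3 M

s ≈ 6.28e-3 M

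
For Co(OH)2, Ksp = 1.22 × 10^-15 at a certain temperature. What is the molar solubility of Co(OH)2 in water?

Co(OH)2(s) ⇌ Co^2+ + 2 OH^-
Ksp = [Co^2+][OH^-]^2
With molar solubility s: [Co^2+] = s, [OH^-] = 2s.
So Ksp = s × (2s)^2 = 4s^3
s^3 = 1.22 × 10^-15 / 4, so s = 6.73 × 10^-6 M

s ≈ 6.73 × 10^-6 M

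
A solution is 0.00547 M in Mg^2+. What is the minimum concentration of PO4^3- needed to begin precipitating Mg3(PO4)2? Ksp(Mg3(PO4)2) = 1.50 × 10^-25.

[PO4^3-] ≈ 9.57 × 10^-10 M

Mg3(PO4)2(s) ⇌ 3 Mg^2+(aq) + 2 PO4^3-(aq)
Ksp = [Mg^2+]^3[PO4^3-]^2
Precipitation begins when Q = Ksp. With [Mg^2+] = 0.00547 M:
1.50 × 10^-25 = (0.00547)^3 × [PO4^3-]^2
[PO4^3-] = (1.50 × 10^-25 / 1.637 × 10^-7)^(1/2) = 9.57 × 10^-10 M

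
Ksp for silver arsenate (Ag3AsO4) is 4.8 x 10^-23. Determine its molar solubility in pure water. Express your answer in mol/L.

s ≈ 1.2e-6 M

Ag3AsO4(s) ⇌ 3 Ag^+ + AsO4^3-
Ksp = [Ag^+]^3[AsO4^3-]
If s mol/L of Ag3AsO4 dissolves, [Ag^+] = 3s and [AsO4^3-] = s.
So Ksp = (3s)^3 × s = 27s^4
s^4 = 4.8 x 10^-23 / 27, so s = 1.2 x 10^-6 M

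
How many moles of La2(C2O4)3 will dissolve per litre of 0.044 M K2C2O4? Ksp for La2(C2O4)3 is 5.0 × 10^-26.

1.2 x 10^-11 M

La2(C2O4)3(s) ⇌ 2 La^3+ + 3 C2O4^2-
Ksp = [La^3+]^2[C2O4^2-]^3
Let s = moles of La2(C2O4)3 that dissolve per litre. [La^3+] = 2s, [C2O4^2-] = 0.044 + 3s ≈ 0.044 (since C2O4^2- from K2C2O4 dominates).
Ksp ≈ (2s)^2 × (0.044)^3
s = 1.2 × 10^-11 M
Check: 3s = 3.6 × 10^-11 ≪ 0.044, so the approximation is valid.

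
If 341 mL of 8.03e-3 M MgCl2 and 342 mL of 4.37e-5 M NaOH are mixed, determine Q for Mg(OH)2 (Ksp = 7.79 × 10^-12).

Total volume = 341 + 342 = 683 mL.
[Mg^2+] = 8.03 × 10^-3 × (341/683) = 4.009 × 10^-3 M
[OH^-] = 4.37 × 10^-5 × (342/683) = 2.188 × 10^-5 M
Mg(OH)2(s) <=> Mg^2+(aq) + 2 OH^-(aq), so Q = [Mg^2+][OH^-]^2
Q = (4.009 x 10^-3)(2.188 x 10^-5)^2 = 1.92 × 10^-12
Q < Ksp, so no precipitate of Mg(OH)2 forms.

Q = 1.92e-12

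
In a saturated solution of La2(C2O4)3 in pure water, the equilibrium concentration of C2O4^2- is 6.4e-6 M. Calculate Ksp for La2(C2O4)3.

Ksp ≈ 4.8e-27

La2(C2O4)3(s) ⇌ 2 La^3+(aq) + 3 C2O4^2-(aq)
Stoichiometry gives [La^3+] = (2/3)[C2O4^2-] = 4.27 x 10^-6 M.
Ksp = [La^3+]^2[C2O4^2-]^3
Ksp = (4.27 × 10^-6)^2 × (6.4 x 10^-6)^3 = 4.8 × 10^-27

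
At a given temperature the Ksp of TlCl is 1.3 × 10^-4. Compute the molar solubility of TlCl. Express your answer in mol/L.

TlCl(s) ⇌ Tl^+(aq) + Cl^-(aq)
Ksp = [Tl^+][Cl^-]
With molar solubility s: [Tl^+] = s, [Cl^-] = s.
Ksp = s × s = s^2
s = √(1.3 × 10^-4) = 1.1 x 10^-2 M

s ≈ 1.1 × 10^-2 M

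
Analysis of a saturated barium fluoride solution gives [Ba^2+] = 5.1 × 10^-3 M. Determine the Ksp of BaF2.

BaF2(s) ⇌ Ba^2+(aq) + 2 F^-(aq)
Stoichiometry gives [F^-] = (2/1)[Ba^2+] = 1.02 × 10^-2 M.
Ksp = [Ba^2+][F^-]^2
Ksp = 5.1 x 10^-3 × (1.02 × 10^-2)^2 = 5.3 × 10^-7

5.3 × 10^-7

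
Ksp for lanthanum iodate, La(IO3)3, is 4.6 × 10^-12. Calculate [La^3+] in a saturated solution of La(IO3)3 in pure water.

[La^3+] ≈ 6.4e-4 M

La(IO3)3(s) ⇌ La^3+ + 3 IO3^-
Ksp = [La^3+][IO3^-]^3
With molar solubility s: [La^3+] = s, [IO3^-] = 3s.
So Ksp = s × (3s)^3 = 27s^4
s^4 = 4.6 × 10^-12 / 27, so s = 6.42 x 10^-4 M
[La^3+] = s = 6.4 × 10^-4 M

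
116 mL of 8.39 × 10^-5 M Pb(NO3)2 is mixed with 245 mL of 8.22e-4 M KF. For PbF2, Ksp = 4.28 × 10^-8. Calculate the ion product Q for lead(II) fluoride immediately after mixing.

8.39e-12

Total volume = 116 + 245 = 361 mL.
[Pb^2+] = 8.39 x 10^-5 × (116/361) = 2.696 × 10^-5 M
[F^-] = 8.22 × 10^-4 × (245/361) = 5.579 × 10^-4 M
PbF2(s) <=> Pb^2+(aq) + 2 F^-(aq), so Q = [Pb^2+][F^-]^2
Q = (2.696 x 10^-5)(5.579 x 10^-4)^2 = 8.39 x 10^-12
Q < Ksp, so no precipitate of PbF2 forms.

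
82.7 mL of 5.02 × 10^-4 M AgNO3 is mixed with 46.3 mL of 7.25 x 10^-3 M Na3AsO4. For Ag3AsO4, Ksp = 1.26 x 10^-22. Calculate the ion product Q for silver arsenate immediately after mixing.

Total volume = 82.7 + 46.3 = 129 mL.
[Ag^+] = 5.02 × 10^-4 × (82.7/129) = 3.218 x 10^-4 M
[AsO4^3-] = 7.25 × 10^-3 × (46.3/129) = 2.602 x 10^-3 M
Ag3AsO4(s) ⇌ 3 Ag^+ + AsO4^3-, so Q = [Ag^+]^3[AsO4^3-]
Q = (3.218 × 10^-4)^3(2.602 x 10^-3) = 8.67 × 10^-14
Q > Ksp, so Ag3AsO4 will precipitate.

Q = 8.67 × 10^-14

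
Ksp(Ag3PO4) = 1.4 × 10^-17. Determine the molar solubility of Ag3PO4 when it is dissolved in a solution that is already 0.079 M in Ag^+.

Ag3PO4(s) <=> 3 Ag^+(aq) + PO4^3-(aq)
Ksp = [Ag^+]^3[PO4^3-]
If s mol/L dissolves here, [Ag^+] = 0.079 + 3s ≈ 0.079, [PO4^3-] = s (common-ion effect: Ag^+ is already 0.079 M).
Ksp ≈ (0.079)^3 × s
s = 2.8 x 10^-14 M
Check: 3s = 8.5 x 10^-14 ≪ 0.079, so the approximation is valid.

s = 2.8 x 10^-14 M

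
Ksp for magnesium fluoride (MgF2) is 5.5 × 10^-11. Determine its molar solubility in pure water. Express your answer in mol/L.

MgF2(s) ⇌ Mg^2+(aq) + 2 F^-(aq)
Ksp = [Mg^2+][F^-]^2
If s mol/L of MgF2 dissolves, [Mg^2+] = s and [F^-] = 2s.
Ksp = s(2s)^2 = 4s^3
s = (5.5 × 10^-11 / 4)^(1/3) = 2.4 × 10^-4 M

s = 2.4 x 10^-4 M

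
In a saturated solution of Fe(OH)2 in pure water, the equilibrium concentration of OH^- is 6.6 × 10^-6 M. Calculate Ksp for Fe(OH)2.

Ksp ≈ 1.4e-16

Fe(OH)2(s) ⇌ Fe^2+(aq) + 2 OH^-(aq)
Stoichiometry gives [Fe^2+] = (1/2)[OH^-] = 3.30 x 10^-6 M.
Ksp = [Fe^2+][OH^-]^2
Ksp = 3.30 x 10^-6 × (6.6 x 10^-6)^2 = 1.4 x 10^-16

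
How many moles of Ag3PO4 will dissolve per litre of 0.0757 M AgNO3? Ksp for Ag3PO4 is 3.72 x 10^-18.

Ag3PO4(s) ⇌ 3 Ag^+ + PO4^3-
Ksp = [Ag^+]^3[PO4^3-]
If s mol/L dissolves here, [Ag^+] = 0.0757 + 3s ≈ 0.0757, [PO4^3-] = s (common-ion effect: Ag^+ is already 0.0757 M).
Ksp ≈ (0.0757)^3 × s
s = 8.58 × 10^-15 M
Check: 3s = 2.6 x 10^-14 ≪ 0.0757, so the approximation is valid.

s ≈ 8.58e-15 M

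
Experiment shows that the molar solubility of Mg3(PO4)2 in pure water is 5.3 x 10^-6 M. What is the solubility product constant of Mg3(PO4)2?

Mg3(PO4)2(s) ⇌ 3 Mg^2+(aq) + 2 PO4^3-(aq)
If s mol/L of Mg3(PO4)2 dissolves, [Mg^2+] = 3s and [PO4^3-] = 2s.
Ksp = [Mg^2+]^3[PO4^3-]^2
Substituting: Ksp = (3s)^3(2s)^2 = 108s^5
With s = 5.3 x 10^-6: Ksp = 4.5 × 10^-25

Ksp ≈ 4.5 × 10^-25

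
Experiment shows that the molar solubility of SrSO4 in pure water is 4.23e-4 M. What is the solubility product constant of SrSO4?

SrSO4(s) <=> Sr^2+(aq) + SO4^2-(aq)
Let s = molar solubility. Then [Sr^2+] = s and [SO4^2-] = s.
Ksp = [Sr^2+][SO4^2-]
Ksp = (s)(s) = s^2
Ksp = (4.23 × 10^-4)^2 = 1.79 × 10^-7

Ksp ≈ 1.79 × 10^-7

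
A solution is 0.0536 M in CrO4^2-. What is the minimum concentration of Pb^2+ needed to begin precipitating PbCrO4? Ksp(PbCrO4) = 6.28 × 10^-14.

[Pb^2+] ≈ 1.17 × 10^-12 M

PbCrO4(s) ⇌ Pb^2+ + CrO4^2-
Ksp = [Pb^2+][CrO4^2-]
Precipitation begins when Q = Ksp. With [CrO4^2-] = 0.0536 M:
6.28 × 10^-14 = (0.0536) × [Pb^2+]
[Pb^2+] = (6.28 × 10^-14 / 5.36 x 10^-2) = 1.17 x 10^-12 M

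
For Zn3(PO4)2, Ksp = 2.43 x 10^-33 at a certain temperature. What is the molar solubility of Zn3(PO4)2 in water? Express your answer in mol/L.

s ≈ 1.18 x 10^-7 M

Zn3(PO4)2(s) ⇌ 3 Zn^2+(aq) + 2 PO4^3-(aq)
Ksp = [Zn^2+]^3[PO4^3-]^2
For each mole of Zn3(PO4)2 that dissolves: [Zn^2+] = 3s, [PO4^3-] = 2s.
Substituting: Ksp = (3s)^3(2s)^2 = 108s^5
Solving, s = (2.43 x 10^-33/108)^(1/5) = 1.18 x 10^-7 M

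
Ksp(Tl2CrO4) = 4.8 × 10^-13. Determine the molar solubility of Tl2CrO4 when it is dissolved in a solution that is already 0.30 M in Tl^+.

Tl2CrO4(s) <=> 2 Tl^+(aq) + CrO4^2-(aq)
Ksp = [Tl^+]^2[CrO4^2-]
Let s = moles of Tl2CrO4 that dissolve per litre. [Tl^+] = 0.30 + 2s ≈ 0.30, [CrO4^2-] = s (common-ion effect: Tl^+ is already 0.30 M).
Ksp ≈ (0.30)^2 × s
s = 5.3 × 10^-12 M
Check: 2s = 1.1 x 10^-11 ≪ 0.30, so the approximation is valid.

s ≈ 5.3 × 10^-12 M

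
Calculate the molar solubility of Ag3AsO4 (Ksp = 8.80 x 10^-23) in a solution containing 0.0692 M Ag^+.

Ag3AsO4(s) ⇌ 3 Ag^+ + AsO4^3-
Ksp = [Ag^+]^3[AsO4^3-]
If s mol/L dissolves here, [Ag^+] = 0.0692 + 3s ≈ 0.0692, [AsO4^3-] = s (common-ion effect: Ag^+ is already 0.0692 M).
Ksp ≈ (0.0692)^3 × s
s = 2.66 x 10^-19 M
Check: 3s = 8.0 x 10^-19 ≪ 0.0692, so the approximation is valid.

s = 2.66 x 10^-19 M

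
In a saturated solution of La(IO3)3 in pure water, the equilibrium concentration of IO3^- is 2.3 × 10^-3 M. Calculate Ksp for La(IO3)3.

La(IO3)3(s) <=> La^3+(aq) + 3 IO3^-(aq)
Stoichiometry gives [La^3+] = (1/3)[IO3^-] = 7.67 × 10^-4 M.
Ksp = [La^3+][IO3^-]^3
Ksp = 7.67 × 10^-4 × (2.3 × 10^-3)^3 = 9.3 × 10^-12

9.3e-12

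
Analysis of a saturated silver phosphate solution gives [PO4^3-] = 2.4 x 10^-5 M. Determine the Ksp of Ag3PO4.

Ksp = 9.0 x 10^-18

Ag3PO4(s) <=> 3 Ag^+(aq) + PO4^3-(aq)
Stoichiometry gives [Ag^+] = (3/1)[PO4^3-] = 7.20 × 10^-5 M.
Ksp = [Ag^+]^3[PO4^3-]
Ksp = (7.20 × 10^-5)^3 × 2.4 × 10^-5 = 9.0 × 10^-18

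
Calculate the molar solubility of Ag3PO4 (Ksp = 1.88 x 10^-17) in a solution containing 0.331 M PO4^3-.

Ag3PO4(s) ⇌ 3 Ag^+(aq) + PO4^3-(aq)
Ksp = [Ag^+]^3[PO4^3-]
Let s = moles of Ag3PO4 that dissolve per litre. [Ag^+] = 3s, [PO4^3-] = 0.331 + s ≈ 0.331 (Ksp is small, so little additional dissolves).
Ksp ≈ (3s)^3 × 0.331
s = 1.28 × 10^-6 M
Check: s = 1.3 × 10^-6 ≪ 0.331, so the approximation is valid.

s ≈ 1.28 × 10^-6 M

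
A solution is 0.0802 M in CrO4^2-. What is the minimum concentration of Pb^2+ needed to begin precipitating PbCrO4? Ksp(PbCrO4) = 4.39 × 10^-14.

5.47 × 10^-13 M

PbCrO4(s) ⇌ Pb^2+ + CrO4^2-
Ksp = [Pb^2+][CrO4^2-]
Precipitation begins when Q = Ksp. With [CrO4^2-] = 0.0802 M:
4.39 × 10^-14 = (0.0802) × [Pb^2+]
[Pb^2+] = (4.39 × 10^-14 / 8.02 x 10^-2) = 5.47 × 10^-13 M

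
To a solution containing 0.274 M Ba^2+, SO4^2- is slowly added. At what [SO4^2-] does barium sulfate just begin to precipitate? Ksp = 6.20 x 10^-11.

2.26 × 10^-10 M

BaSO4(s) ⇌ Ba^2+(aq) + SO4^2-(aq)
Ksp = [Ba^2+][SO4^2-]
Precipitation begins when Q = Ksp. With [Ba^2+] = 0.274 M:
6.20 x 10^-11 = (0.274) × [SO4^2-]
[SO4^2-] = (6.20 x 10^-11 / 2.74 × 10^-1) = 2.26 x 10^-10 M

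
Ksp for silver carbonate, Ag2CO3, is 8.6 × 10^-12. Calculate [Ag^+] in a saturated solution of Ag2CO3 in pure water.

[Ag^+] = 2.6 × 10^-4 M

Ag2CO3(s) ⇌ 2 Ag^+ + CO3^2-
Ksp = [Ag^+]^2[CO3^2-]
For each mole of Ag2CO3 that dissolves: [Ag^+] = 2s, [CO3^2-] = s.
So Ksp = (2s)^2 × s = 4s^3
s^3 = 8.6 × 10^-12 / 4, so s = 1.29 × 10^-4 M
[Ag^+] = 2s = 2.6 × 10^-4 M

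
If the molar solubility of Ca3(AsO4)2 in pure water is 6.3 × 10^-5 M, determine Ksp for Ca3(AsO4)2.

Ca3(AsO4)2(s) <=> 3 Ca^2+ + 2 AsO4^3-
If s mol/L of Ca3(AsO4)2 dissolves, [Ca^2+] = 3s and [AsO4^3-] = 2s.
Ksp = [Ca^2+]^3[AsO4^3-]^2
So Ksp = (3s)^3 × (2s)^2 = 108s^5
With s = 6.3 x 10^-5: Ksp = 1.1 x 10^-19

Ksp = 1.1 x 10^-19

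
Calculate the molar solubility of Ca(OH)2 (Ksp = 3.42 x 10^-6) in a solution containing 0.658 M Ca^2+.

Ca(OH)2(s) ⇌ Ca^2+(aq) + 2 OH^-(aq)
Ksp = [Ca^2+][OH^-]^2
Let s = moles of Ca(OH)2 that dissolve per litre. [Ca^2+] = 0.658 + s ≈ 0.658, [OH^-] = 2s (common-ion effect: Ca^2+ is already 0.658 M).
Ksp ≈ 0.658 × (2s)^2
s = 1.14 × 10^-3 M
Check: s = 1.1 x 10^-3 ≪ 0.658, so the approximation is valid.

s ≈ 1.14e-3 M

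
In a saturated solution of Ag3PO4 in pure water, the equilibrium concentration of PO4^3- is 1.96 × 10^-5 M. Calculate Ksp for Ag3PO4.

Ag3PO4(s) ⇌ 3 Ag^+(aq) + PO4^3-(aq)
Stoichiometry gives [Ag^+] = (3/1)[PO4^3-] = 5.880 × 10^-5 M.
Ksp = [Ag^+]^3[PO4^3-]
Ksp = (5.880 × 10^-5)^3 × 1.96 x 10^-5 = 3.98 × 10^-18

3.98 × 10^-18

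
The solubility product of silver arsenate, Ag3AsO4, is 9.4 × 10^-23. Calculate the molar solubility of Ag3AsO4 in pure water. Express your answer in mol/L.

s ≈ 1.4e-6 M

Ag3AsO4(s) ⇌ 3 Ag^+(aq) + AsO4^3-(aq)
Ksp = [Ag^+]^3[AsO4^3-]
With molar solubility s: [Ag^+] = 3s, [AsO4^3-] = s.
So Ksp = (3s)^3 × s = 27s^4
Solving, s = (9.4 × 10^-23/27)^(1/4) = 1.4 × 10^-6 M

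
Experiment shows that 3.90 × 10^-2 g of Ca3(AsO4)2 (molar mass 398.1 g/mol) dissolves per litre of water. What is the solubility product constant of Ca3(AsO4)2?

Ksp ≈ 9.75e-19

Molar solubility s = (3.90 × 10^-2 g/L) / (398.1 g/mol) = 9.797 x 10^-5 M.
Ca3(AsO4)2(s) ⇌ 3 Ca^2+ + 2 AsO4^3-
If s mol/L of Ca3(AsO4)2 dissolves, [Ca^2+] = 3s and [AsO4^3-] = 2s.
Ksp = [Ca^2+]^3[AsO4^3-]^2
Ksp = (3s)^3(2s)^2 = 108s^5
With s = 9.797 × 10^-5: Ksp = 9.75 × 10^-19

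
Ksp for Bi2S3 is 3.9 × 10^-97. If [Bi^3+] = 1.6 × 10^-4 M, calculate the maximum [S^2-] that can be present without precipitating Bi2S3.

Bi2S3(s) <=> 2 Bi^3+ + 3 S^2-
Ksp = [Bi^3+]^2[S^2-]^3
Precipitation begins when Q = Ksp. With [Bi^3+] = 1.6 × 10^-4 M:
3.9 × 10^-97 = (1.6 × 10^-4)^2 × [S^2-]^3
[S^2-] = (3.9 × 10^-97 / 2.56 × 10^-8)^(1/3) = 2.5 × 10^-30 M

[S^2-] = 2.5e-30 M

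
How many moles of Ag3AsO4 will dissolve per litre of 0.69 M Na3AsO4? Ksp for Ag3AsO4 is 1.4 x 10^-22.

Ag3AsO4(s) ⇌ 3 Ag^+(aq) + AsO4^3-(aq)
Ksp = [Ag^+]^3[AsO4^3-]
Let s be the molar solubility in this solution. [Ag^+] = 3s, [AsO4^3-] = 0.69 + s ≈ 0.69 (common-ion effect: AsO4^3- is already 0.69 M).
Ksp ≈ (3s)^3 × 0.69
s = 2.0 × 10^-8 M
Check: s = 2.0 x 10^-8 ≪ 0.69, so the approximation is valid.

2.0e-8 M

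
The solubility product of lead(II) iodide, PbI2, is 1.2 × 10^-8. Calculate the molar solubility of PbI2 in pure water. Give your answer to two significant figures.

s = 1.4 × 10^-3 M

PbI2(s) ⇌ Pb^2+(aq) + 2 I^-(aq)
Ksp = [Pb^2+][I^-]^2
Let s = molar solubility. Then [Pb^2+] = s and [I^-] = 2s.
Substituting: Ksp = s(2s)^2 = 4s^3
s = (1.2 × 10^-8 / 4)^(1/3) = 1.4 x 10^-3 M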